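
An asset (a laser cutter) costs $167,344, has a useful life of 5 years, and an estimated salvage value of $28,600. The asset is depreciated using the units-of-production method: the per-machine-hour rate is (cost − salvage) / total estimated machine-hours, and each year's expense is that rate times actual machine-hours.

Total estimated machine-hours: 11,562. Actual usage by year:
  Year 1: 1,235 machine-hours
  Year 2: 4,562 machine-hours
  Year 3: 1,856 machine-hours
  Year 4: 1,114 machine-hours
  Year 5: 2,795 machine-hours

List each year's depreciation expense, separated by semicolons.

$14,820; $54,744; $22,272; $13,368; $33,540

Depreciable base = $167,344 − $28,600 = $138,744.
Rate = $138,744 / 11,562 machine-hours = $12 per machine-hour.
Year 1: 1,235 × $12 = $14,820. Book value $152,524.
Year 2: 4,562 × $12 = $54,744. Book value $97,780.
Year 3: 1,856 × $12 = $22,272. Book value $75,508.
Year 4: 1,114 × $12 = $13,368. Book value $62,140.
Year 5: 2,795 × $12 = $33,540. Book value $28,600.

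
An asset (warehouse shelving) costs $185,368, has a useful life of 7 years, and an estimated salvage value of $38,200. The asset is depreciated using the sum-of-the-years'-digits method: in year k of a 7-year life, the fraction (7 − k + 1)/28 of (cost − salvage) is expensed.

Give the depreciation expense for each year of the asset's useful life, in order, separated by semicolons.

$36,792; $31,536; $26,280; $21,024; $15,768; $10,512; $5,256

Depreciable base = $185,368 − $38,200 = $147,168.
Sum of the years' digits = 7+6+5+4+3+2+1 = 28.
Year 1: $147,168 × 7/28 = $36,792. Book value $148,576.
Year 2: $147,168 × 6/28 = $31,536. Book value $117,040.
Year 3: $147,168 × 5/28 = $26,280. Book value $90,760.
Year 4: $147,168 × 4/28 = $21,024. Book value $69,736.
Year 5: $147,168 × 3/28 = $15,768. Book value $53,968.
Year 6: $147,168 × 2/28 = $10,512. Book value $43,456.
Year 7: $147,168 × 1/28 = $5,256. Book value $38,200.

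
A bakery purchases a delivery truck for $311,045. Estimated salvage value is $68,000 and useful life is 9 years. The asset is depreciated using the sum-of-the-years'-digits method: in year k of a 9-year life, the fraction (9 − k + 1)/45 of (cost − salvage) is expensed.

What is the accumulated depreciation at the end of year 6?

$210,639

Depreciable base = $311,045 − $68,000 = $243,045.
Sum of the years' digits = 9+8+7+6+5+4+3+2+1 = 45.
Year 1: $243,045 × 9/45 = $48,609. Book value $262,436.
Year 2: $243,045 × 8/45 = $43,208. Book value $219,228.
Year 3: $243,045 × 7/45 = $37,807. Book value $181,421.
Year 4: $243,045 × 6/45 = $32,406. Book value $149,015.
Year 5: $243,045 × 5/45 = $27,005. Book value $122,010.
Year 6: $243,045 × 4/45 = $21,604. Book value $100,406.
Accumulated through year 6 = $311,045 − $100,406 = $210,639.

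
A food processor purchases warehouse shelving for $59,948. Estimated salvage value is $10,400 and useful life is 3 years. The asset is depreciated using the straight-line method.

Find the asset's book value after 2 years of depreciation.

Depreciable base = $59,948 − $10,400 = $49,548.
Annual expense = $49,548 / 3 = $16,516.
End of year 1: book value $43,432.
End of year 2: book value $26,916.

$26,916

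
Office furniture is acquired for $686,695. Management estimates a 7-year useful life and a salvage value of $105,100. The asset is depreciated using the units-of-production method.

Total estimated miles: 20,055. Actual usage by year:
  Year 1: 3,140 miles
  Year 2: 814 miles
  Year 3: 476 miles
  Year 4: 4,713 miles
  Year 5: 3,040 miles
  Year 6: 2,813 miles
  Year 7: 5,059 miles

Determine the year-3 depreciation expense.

Depreciable base = $686,695 − $105,100 = $581,595.
Rate = $581,595 / 20,055 miles = $29 per mile.
Year 1: 3,140 × $29 = $91,060. Book value $595,635.
Year 2: 814 × $29 = $23,606. Book value $572,029.
Year 3: 476 × $29 = $13,804. Book value $558,225.

$13,804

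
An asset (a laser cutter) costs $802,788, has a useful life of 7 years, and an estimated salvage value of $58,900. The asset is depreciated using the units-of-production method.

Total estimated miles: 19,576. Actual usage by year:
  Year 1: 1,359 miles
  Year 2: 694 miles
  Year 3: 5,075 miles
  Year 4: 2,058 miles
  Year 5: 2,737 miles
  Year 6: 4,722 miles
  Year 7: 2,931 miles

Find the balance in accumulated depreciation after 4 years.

$349,068

Depreciable base = $802,788 − $58,900 = $743,888.
Rate = $743,888 / 19,576 miles = $38 per mile.
Year 1: 1,359 × $38 = $51,642. Book value $751,146.
Year 2: 694 × $38 = $26,372. Book value $724,774.
Year 3: 5,075 × $38 = $192,850. Book value $531,924.
Year 4: 2,058 × $38 = $78,204. Book value $453,720.
Accumulated through year 4 = $802,788 − $453,720 = $349,068.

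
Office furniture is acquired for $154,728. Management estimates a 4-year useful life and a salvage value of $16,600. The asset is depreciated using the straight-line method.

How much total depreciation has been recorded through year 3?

$103,596

Depreciable base = $154,728 − $16,600 = $138,128.
Annual expense = $138,128 / 4 = $34,532.
End of year 1: book value $120,196.
End of year 2: book value $85,664.
End of year 3: book value $51,132.
Accumulated through year 3 = $154,728 − $51,132 = $103,596.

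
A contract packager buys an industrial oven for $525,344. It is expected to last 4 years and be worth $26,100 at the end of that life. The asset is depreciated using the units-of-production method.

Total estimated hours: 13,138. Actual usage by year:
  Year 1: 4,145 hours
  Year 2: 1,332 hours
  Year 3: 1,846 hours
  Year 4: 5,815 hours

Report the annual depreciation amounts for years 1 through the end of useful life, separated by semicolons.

$157,510; $50,616; $70,148; $220,970

Depreciable base = $525,344 − $26,100 = $499,244.
Rate = $499,244 / 13,138 hours = $38 per hour.
Year 1: 4,145 × $38 = $157,510. Book value $367,834.
Year 2: 1,332 × $38 = $50,616. Book value $317,218.
Year 3: 1,846 × $38 = $70,148. Book value $247,070.
Year 4: 5,815 × $38 = $220,970. Book value $26,100.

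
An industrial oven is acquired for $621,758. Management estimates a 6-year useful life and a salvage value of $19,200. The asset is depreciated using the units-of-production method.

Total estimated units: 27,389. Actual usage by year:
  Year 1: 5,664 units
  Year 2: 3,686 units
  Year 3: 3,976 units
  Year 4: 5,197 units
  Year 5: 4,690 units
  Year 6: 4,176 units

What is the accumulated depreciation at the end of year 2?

$205,700

Depreciable base = $621,758 − $19,200 = $602,558.
Rate = $602,558 / 27,389 units = $22 per unit.
Year 1: 5,664 × $22 = $124,608. Book value $497,150.
Year 2: 3,686 × $22 = $81,092. Book value $416,058.
Accumulated through year 2 = $621,758 − $416,058 = $205,700.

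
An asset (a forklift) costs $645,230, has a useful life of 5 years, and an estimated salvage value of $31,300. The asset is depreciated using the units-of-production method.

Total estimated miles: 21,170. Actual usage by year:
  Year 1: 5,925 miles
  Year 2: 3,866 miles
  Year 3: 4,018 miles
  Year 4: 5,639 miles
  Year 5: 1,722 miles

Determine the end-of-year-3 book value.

$244,769

Depreciable base = $645,230 − $31,300 = $613,930.
Rate = $613,930 / 21,170 miles = $29 per mile.
Year 1: 5,925 × $29 = $171,825. Book value $473,405.
Year 2: 3,866 × $29 = $112,114. Book value $361,291.
Year 3: 4,018 × $29 = $116,522. Book value $244,769.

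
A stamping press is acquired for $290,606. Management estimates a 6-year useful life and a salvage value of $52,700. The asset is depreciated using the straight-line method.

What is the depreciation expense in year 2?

Depreciable base = $290,606 − $52,700 = $237,906.
Annual expense = $237,906 / 6 = $39,651.

$39,651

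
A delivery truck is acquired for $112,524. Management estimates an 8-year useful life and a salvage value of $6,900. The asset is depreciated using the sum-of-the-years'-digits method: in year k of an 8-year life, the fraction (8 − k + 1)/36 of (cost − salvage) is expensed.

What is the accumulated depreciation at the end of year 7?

$102,690

Depreciable base = $112,524 − $6,900 = $105,624.
Sum of the years' digits = 8+7+6+5+4+3+2+1 = 36.
Year 1: $105,624 × 8/36 = $23,472. Book value $89,052.
Year 2: $105,624 × 7/36 = $20,538. Book value $68,514.
Year 3: $105,624 × 6/36 = $17,604. Book value $50,910.
Year 4: $105,624 × 5/36 = $14,670. Book value $36,240.
Year 5: $105,624 × 4/36 = $11,736. Book value $24,504.
Year 6: $105,624 × 3/36 = $8,802. Book value $15,702.
Year 7: $105,624 × 2/36 = $5,868. Book value $9,834.
Accumulated through year 7 = $112,524 − $9,834 = $102,690.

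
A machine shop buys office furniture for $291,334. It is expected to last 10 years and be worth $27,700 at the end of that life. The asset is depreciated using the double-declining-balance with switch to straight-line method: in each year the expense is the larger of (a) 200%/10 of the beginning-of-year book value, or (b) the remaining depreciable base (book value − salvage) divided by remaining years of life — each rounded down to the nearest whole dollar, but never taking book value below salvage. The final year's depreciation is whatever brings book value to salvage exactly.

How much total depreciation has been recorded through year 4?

Depreciable base = $291,334 − $27,700 = $263,634.
Year 1: DB = ⌊$291,334 × 200%/10⌋ = $58,266; SL = ⌊$263,634/10⌋ = $26,363 → take DB $58,266. Book value $233,068.
Year 2: DB = ⌊$233,068 × 200%/10⌋ = $46,613; SL = ⌊$205,368/9⌋ = $22,818 → take DB $46,613. Book value $186,455.
Year 3: DB = ⌊$186,455 × 200%/10⌋ = $37,291; SL = ⌊$158,755/8⌋ = $19,844 → take DB $37,291. Book value $149,164.
Year 4: DB = ⌊$149,164 × 200%/10⌋ = $29,832; SL = ⌊$121,464/7⌋ = $17,352 → take DB $29,832. Book value $119,332.
Accumulated through year 4 = $291,334 − $119,332 = $172,002.

$172,002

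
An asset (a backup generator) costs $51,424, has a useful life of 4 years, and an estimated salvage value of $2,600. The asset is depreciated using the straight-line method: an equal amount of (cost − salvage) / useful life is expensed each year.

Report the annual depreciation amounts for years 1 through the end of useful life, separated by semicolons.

$12,206; $12,206; $12,206; $12,206

Depreciable base = $51,424 − $2,600 = $48,824.
Annual expense = $48,824 / 4 = $12,206.
End of year 1: book value $39,218.
End of year 2: book value $27,012.
End of year 3: book value $14,806.
End of year 4: book value $2,600.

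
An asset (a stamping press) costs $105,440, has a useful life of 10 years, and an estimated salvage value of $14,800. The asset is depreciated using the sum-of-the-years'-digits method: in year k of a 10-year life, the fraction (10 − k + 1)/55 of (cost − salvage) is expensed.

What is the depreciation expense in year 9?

Depreciable base = $105,440 − $14,800 = $90,640.
Sum of the years' digits = 10+9+8+7+6+5+4+3+2+1 = 55.
Year 1: $90,640 × 10/55 = $16,480. Book value $88,960.
Year 2: $90,640 × 9/55 = $14,832. Book value $74,128.
Year 3: $90,640 × 8/55 = $13,184. Book value $60,944.
Year 4: $90,640 × 7/55 = $11,536. Book value $49,408.
Year 5: $90,640 × 6/55 = $9,888. Book value $39,520.
Year 6: $90,640 × 5/55 = $8,240. Book value $31,280.
Year 7: $90,640 × 4/55 = $6,592. Book value $24,688.
Year 8: $90,640 × 3/55 = $4,944. Book value $19,744.
Year 9: $90,640 × 2/55 = $3,296. Book value $16,448.

$3,296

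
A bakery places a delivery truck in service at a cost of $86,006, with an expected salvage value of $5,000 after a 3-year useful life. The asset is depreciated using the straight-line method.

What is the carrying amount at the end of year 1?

Depreciable base = $86,006 − $5,000 = $81,006.
Annual expense = $81,006 / 3 = $27,002.
End of year 1: book value $59,004.

$59,004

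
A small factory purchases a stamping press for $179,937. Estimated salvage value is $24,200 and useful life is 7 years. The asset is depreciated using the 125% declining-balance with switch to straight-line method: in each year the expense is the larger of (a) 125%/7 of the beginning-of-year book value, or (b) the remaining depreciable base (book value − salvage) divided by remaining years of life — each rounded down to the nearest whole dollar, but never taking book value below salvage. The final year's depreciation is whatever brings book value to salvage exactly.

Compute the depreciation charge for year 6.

$18,883

Depreciable base = $179,937 − $24,200 = $155,737.
Year 1: DB = ⌊$179,937 × 125%/7⌋ = $32,131; SL = ⌊$155,737/7⌋ = $22,248 → take DB $32,131. Book value $147,806.
Year 2: DB = ⌊$147,806 × 125%/7⌋ = $26,393; SL = ⌊$123,606/6⌋ = $20,601 → take DB $26,393. Book value $121,413.
Year 3: DB = ⌊$121,413 × 125%/7⌋ = $21,680; SL = ⌊$97,213/5⌋ = $19,442 → take DB $21,680. Book value $99,733.
Year 4: DB = ⌊$99,733 × 125%/7⌋ = $17,809; SL = ⌊$75,533/4⌋ = $18,883 → take SL $18,883. Book value $80,850.
Year 5: DB = ⌊$80,850 × 125%/7⌋ = $14,437; SL = ⌊$56,650/3⌋ = $18,883 → take SL $18,883. Book value $61,967.
Year 6: DB = ⌊$61,967 × 125%/7⌋ = $11,065; SL = ⌊$37,767/2⌋ = $18,883 → take SL $18,883. Book value $43,084.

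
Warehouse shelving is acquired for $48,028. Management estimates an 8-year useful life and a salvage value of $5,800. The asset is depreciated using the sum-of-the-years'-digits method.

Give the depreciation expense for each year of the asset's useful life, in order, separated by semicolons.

$9,384; $8,211; $7,038; $5,865; $4,692; $3,519; $2,346; $1,173

Depreciable base = $48,028 − $5,800 = $42,228.
Sum of the years' digits = 8+7+6+5+4+3+2+1 = 36.
Year 1: $42,228 × 8/36 = $9,384. Book value $38,644.
Year 2: $42,228 × 7/36 = $8,211. Book value $30,433.
Year 3: $42,228 × 6/36 = $7,038. Book value $23,395.
Year 4: $42,228 × 5/36 = $5,865. Book value $17,530.
Year 5: $42,228 × 4/36 = $4,692. Book value $12,838.
Year 6: $42,228 × 3/36 = $3,519. Book value $9,319.
Year 7: $42,228 × 2/36 = $2,346. Book value $6,973.
Year 8: $42,228 × 1/36 = $1,173. Book value $5,800.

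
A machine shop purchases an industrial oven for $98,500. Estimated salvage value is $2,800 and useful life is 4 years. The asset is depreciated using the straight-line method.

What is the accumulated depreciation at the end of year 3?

Depreciable base = $98,500 − $2,800 = $95,700.
Annual expense = $95,700 / 4 = $23,925.
End of year 1: book value $74,575.
End of year 2: book value $50,650.
End of year 3: book value $26,725.
Accumulated through year 3 = $98,500 − $26,725 = $71,775.

$71,775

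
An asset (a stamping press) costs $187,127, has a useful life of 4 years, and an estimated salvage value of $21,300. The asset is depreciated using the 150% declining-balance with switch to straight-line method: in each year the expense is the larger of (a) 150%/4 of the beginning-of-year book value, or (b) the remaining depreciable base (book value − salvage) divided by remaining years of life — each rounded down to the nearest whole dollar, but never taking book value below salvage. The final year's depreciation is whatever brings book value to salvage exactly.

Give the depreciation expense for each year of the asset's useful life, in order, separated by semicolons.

$70,172; $43,858; $27,411; $24,386

Depreciable base = $187,127 − $21,300 = $165,827.
Year 1: DB = ⌊$187,127 × 150%/4⌋ = $70,172; SL = ⌊$165,827/4⌋ = $41,456 → take DB $70,172. Book value $116,955.
Year 2: DB = ⌊$116,955 × 150%/4⌋ = $43,858; SL = ⌊$95,655/3⌋ = $31,885 → take DB $43,858. Book value $73,097.
Year 3: DB = ⌊$73,097 × 150%/4⌋ = $27,411; SL = ⌊$51,797/2⌋ = $25,898 → take DB $27,411. Book value $45,686.
Year 4 (final): $45,686 − $21,300 = $24,386. Book value $21,300.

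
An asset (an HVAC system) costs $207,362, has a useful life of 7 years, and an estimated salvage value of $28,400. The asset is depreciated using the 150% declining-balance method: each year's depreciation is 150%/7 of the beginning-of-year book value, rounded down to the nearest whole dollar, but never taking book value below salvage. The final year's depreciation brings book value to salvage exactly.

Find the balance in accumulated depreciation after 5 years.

Depreciable base = $207,362 − $28,400 = $178,962.
Year 1: ⌊$207,362 × 150%/7⌋ = $44,434. Book value $162,928.
Year 2: ⌊$162,928 × 150%/7⌋ = $34,913. Book value $128,015.
Year 3: ⌊$128,015 × 150%/7⌋ = $27,431. Book value $100,584.
Year 4: ⌊$100,584 × 150%/7⌋ = $21,553. Book value $79,031.
Year 5: ⌊$79,031 × 150%/7⌋ = $16,935. Book value $62,096.
Accumulated through year 5 = $207,362 − $62,096 = $145,266.

$145,266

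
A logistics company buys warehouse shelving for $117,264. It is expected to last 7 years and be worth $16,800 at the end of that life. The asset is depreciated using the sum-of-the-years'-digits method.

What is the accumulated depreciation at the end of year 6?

Depreciable base = $117,264 − $16,800 = $100,464.
Sum of the years' digits = 7+6+5+4+3+2+1 = 28.
Year 1: $100,464 × 7/28 = $25,116. Book value $92,148.
Year 2: $100,464 × 6/28 = $21,528. Book value $70,620.
Year 3: $100,464 × 5/28 = $17,940. Book value $52,680.
Year 4: $100,464 × 4/28 = $14,352. Book value $38,328.
Year 5: $100,464 × 3/28 = $10,764. Book value $27,564.
Year 6: $100,464 × 2/28 = $7,176. Book value $20,388.
Accumulated through year 6 = $117,264 − $20,388 = $96,876.

$96,876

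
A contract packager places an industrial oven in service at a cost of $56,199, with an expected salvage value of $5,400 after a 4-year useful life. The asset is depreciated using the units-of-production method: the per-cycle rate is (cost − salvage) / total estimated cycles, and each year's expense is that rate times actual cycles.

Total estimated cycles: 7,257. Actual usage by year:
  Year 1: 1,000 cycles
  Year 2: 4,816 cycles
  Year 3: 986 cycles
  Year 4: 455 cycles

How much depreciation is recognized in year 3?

Depreciable base = $56,199 − $5,400 = $50,799.
Rate = $50,799 / 7,257 cycles = $7 per cycle.
Year 1: 1,000 × $7 = $7,000. Book value $49,199.
Year 2: 4,816 × $7 = $33,712. Book value $15,487.
Year 3: 986 × $7 = $6,902. Book value $8,585.

$6,902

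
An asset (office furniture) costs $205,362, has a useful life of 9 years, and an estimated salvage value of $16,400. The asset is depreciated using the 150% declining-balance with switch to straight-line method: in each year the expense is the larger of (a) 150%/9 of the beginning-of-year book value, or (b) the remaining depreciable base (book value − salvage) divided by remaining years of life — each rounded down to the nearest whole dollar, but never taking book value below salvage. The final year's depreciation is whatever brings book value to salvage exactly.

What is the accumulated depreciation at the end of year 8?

Depreciable base = $205,362 − $16,400 = $188,962.
Year 1: DB = ⌊$205,362 × 150%/9⌋ = $34,227; SL = ⌊$188,962/9⌋ = $20,995 → take DB $34,227. Book value $171,135.
Year 2: DB = ⌊$171,135 × 150%/9⌋ = $28,522; SL = ⌊$154,735/8⌋ = $19,341 → take DB $28,522. Book value $142,613.
Year 3: DB = ⌊$142,613 × 150%/9⌋ = $23,768; SL = ⌊$126,213/7⌋ = $18,030 → take DB $23,768. Book value $118,845.
Year 4: DB = ⌊$118,845 × 150%/9⌋ = $19,807; SL = ⌊$102,445/6⌋ = $17,074 → take DB $19,807. Book value $99,038.
Year 5: DB = ⌊$99,038 × 150%/9⌋ = $16,506; SL = ⌊$82,638/5⌋ = $16,527 → take SL $16,527. Book value $82,511.
Year 6: DB = ⌊$82,511 × 150%/9⌋ = $13,751; SL = ⌊$66,111/4⌋ = $16,527 → take SL $16,527. Book value $65,984.
Year 7: DB = ⌊$65,984 × 150%/9⌋ = $10,997; SL = ⌊$49,584/3⌋ = $16,528 → take SL $16,528. Book value $49,456.
Year 8: DB = ⌊$49,456 × 150%/9⌋ = $8,242; SL = ⌊$33,056/2⌋ = $16,528 → take SL $16,528. Book value $32,928.
Accumulated through year 8 = $205,362 − $32,928 = $172,434.

$172,434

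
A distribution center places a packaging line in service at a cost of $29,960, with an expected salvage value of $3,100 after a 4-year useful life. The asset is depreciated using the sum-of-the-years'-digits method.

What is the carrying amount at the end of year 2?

Depreciable base = $29,960 − $3,100 = $26,860.
Sum of the years' digits = 4+3+2+1 = 10.
Year 1: $26,860 × 4/10 = $10,744. Book value $19,216.
Year 2: $26,860 × 3/10 = $8,058. Book value $11,158.

$11,158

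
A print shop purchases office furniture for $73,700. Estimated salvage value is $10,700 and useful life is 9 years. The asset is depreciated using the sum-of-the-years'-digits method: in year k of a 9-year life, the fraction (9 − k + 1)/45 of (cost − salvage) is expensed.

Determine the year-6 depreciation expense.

$5,600

Depreciable base = $73,700 − $10,700 = $63,000.
Sum of the years' digits = 9+8+7+6+5+4+3+2+1 = 45.
Year 1: $63,000 × 9/45 = $12,600. Book value $61,100.
Year 2: $63,000 × 8/45 = $11,200. Book value $49,900.
Year 3: $63,000 × 7/45 = $9,800. Book value $40,100.
Year 4: $63,000 × 6/45 = $8,400. Book value $31,700.
Year 5: $63,000 × 5/45 = $7,000. Book value $24,700.
Year 6: $63,000 × 4/45 = $5,600. Book value $19,100.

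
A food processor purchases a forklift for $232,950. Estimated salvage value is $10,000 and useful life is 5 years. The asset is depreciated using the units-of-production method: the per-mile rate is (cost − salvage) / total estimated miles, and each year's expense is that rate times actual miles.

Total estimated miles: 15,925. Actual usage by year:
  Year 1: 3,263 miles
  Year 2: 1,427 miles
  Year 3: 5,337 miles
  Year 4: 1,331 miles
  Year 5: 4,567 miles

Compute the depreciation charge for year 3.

Depreciable base = $232,950 − $10,000 = $222,950.
Rate = $222,950 / 15,925 miles = $14 per mile.
Year 1: 3,263 × $14 = $45,682. Book value $187,268.
Year 2: 1,427 × $14 = $19,978. Book value $167,290.
Year 3: 5,337 × $14 = $74,718. Book value $92,572.

$74,718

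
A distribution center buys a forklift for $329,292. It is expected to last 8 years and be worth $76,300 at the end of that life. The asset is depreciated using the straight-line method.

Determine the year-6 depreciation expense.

Depreciable base = $329,292 − $76,300 = $252,992.
Annual expense = $252,992 / 8 = $31,624.

$31,624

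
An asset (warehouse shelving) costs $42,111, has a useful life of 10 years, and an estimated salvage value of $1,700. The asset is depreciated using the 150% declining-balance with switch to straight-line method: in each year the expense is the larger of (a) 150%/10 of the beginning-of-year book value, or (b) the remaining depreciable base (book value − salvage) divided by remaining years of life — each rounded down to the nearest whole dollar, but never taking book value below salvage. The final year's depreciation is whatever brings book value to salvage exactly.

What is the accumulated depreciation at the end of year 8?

$33,649

Depreciable base = $42,111 − $1,700 = $40,411.
Year 1: DB = ⌊$42,111 × 150%/10⌋ = $6,316; SL = ⌊$40,411/10⌋ = $4,041 → take DB $6,316. Book value $35,795.
Year 2: DB = ⌊$35,795 × 150%/10⌋ = $5,369; SL = ⌊$34,095/9⌋ = $3,788 → take DB $5,369. Book value $30,426.
Year 3: DB = ⌊$30,426 × 150%/10⌋ = $4,563; SL = ⌊$28,726/8⌋ = $3,590 → take DB $4,563. Book value $25,863.
Year 4: DB = ⌊$25,863 × 150%/10⌋ = $3,879; SL = ⌊$24,163/7⌋ = $3,451 → take DB $3,879. Book value $21,984.
Year 5: DB = ⌊$21,984 × 150%/10⌋ = $3,297; SL = ⌊$20,284/6⌋ = $3,380 → take SL $3,380. Book value $18,604.
Year 6: DB = ⌊$18,604 × 150%/10⌋ = $2,790; SL = ⌊$16,904/5⌋ = $3,380 → take SL $3,380. Book value $15,224.
Year 7: DB = ⌊$15,224 × 150%/10⌋ = $2,283; SL = ⌊$13,524/4⌋ = $3,381 → take SL $3,381. Book value $11,843.
Year 8: DB = ⌊$11,843 × 150%/10⌋ = $1,776; SL = ⌊$10,143/3⌋ = $3,381 → take SL $3,381. Book value $8,462.
Accumulated through year 8 = $42,111 − $8,462 = $33,649.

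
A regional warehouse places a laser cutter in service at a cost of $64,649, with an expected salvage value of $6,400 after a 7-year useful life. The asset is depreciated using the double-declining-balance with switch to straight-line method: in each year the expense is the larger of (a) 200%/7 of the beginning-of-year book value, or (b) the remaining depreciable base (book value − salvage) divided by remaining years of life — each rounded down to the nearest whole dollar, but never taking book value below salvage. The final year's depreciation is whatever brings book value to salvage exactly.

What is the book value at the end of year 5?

Depreciable base = $64,649 − $6,400 = $58,249.
Year 1: DB = ⌊$64,649 × 200%/7⌋ = $18,471; SL = ⌊$58,249/7⌋ = $8,321 → take DB $18,471. Book value $46,178.
Year 2: DB = ⌊$46,178 × 200%/7⌋ = $13,193; SL = ⌊$39,778/6⌋ = $6,629 → take DB $13,193. Book value $32,985.
Year 3: DB = ⌊$32,985 × 200%/7⌋ = $9,424; SL = ⌊$26,585/5⌋ = $5,317 → take DB $9,424. Book value $23,561.
Year 4: DB = ⌊$23,561 × 200%/7⌋ = $6,731; SL = ⌊$17,161/4⌋ = $4,290 → take DB $6,731. Book value $16,830.
Year 5: DB = ⌊$16,830 × 200%/7⌋ = $4,808; SL = ⌊$10,430/3⌋ = $3,476 → take DB $4,808. Book value $12,022.

$12,022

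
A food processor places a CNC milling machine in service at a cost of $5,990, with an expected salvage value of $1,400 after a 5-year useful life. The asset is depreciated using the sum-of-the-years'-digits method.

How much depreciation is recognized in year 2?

$1,224

Depreciable base = $5,990 − $1,400 = $4,590.
Sum of the years' digits = 5+4+3+2+1 = 15.
Year 1: $4,590 × 5/15 = $1,530. Book value $4,460.
Year 2: $4,590 × 4/15 = $1,224. Book value $3,236.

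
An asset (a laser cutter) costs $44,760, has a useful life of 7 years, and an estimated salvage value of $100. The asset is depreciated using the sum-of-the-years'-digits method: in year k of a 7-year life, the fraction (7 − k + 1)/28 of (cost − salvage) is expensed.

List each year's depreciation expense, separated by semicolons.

Depreciable base = $44,760 − $100 = $44,660.
Sum of the years' digits = 7+6+5+4+3+2+1 = 28.
Year 1: $44,660 × 7/28 = $11,165. Book value $33,595.
Year 2: $44,660 × 6/28 = $9,570. Book value $24,025.
Year 3: $44,660 × 5/28 = $7,975. Book value $16,050.
Year 4: $44,660 × 4/28 = $6,380. Book value $9,670.
Year 5: $44,660 × 3/28 = $4,785. Book value $4,885.
Year 6: $44,660 × 2/28 = $3,190. Book value $1,695.
Year 7: $44,660 × 1/28 = $1,595. Book value $100.

$11,165; $9,570; $7,975; $6,380; $4,785; $3,190; $1,595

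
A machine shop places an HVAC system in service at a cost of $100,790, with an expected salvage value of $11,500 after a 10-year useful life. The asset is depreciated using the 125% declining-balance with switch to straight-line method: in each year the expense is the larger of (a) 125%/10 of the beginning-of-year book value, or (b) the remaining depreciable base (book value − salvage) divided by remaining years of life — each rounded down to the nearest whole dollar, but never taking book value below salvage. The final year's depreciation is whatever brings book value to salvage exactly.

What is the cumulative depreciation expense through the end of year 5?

$49,638

Depreciable base = $100,790 − $11,500 = $89,290.
Year 1: DB = ⌊$100,790 × 125%/10⌋ = $12,598; SL = ⌊$89,290/10⌋ = $8,929 → take DB $12,598. Book value $88,192.
Year 2: DB = ⌊$88,192 × 125%/10⌋ = $11,024; SL = ⌊$76,692/9⌋ = $8,521 → take DB $11,024. Book value $77,168.
Year 3: DB = ⌊$77,168 × 125%/10⌋ = $9,646; SL = ⌊$65,668/8⌋ = $8,208 → take DB $9,646. Book value $67,522.
Year 4: DB = ⌊$67,522 × 125%/10⌋ = $8,440; SL = ⌊$56,022/7⌋ = $8,003 → take DB $8,440. Book value $59,082.
Year 5: DB = ⌊$59,082 × 125%/10⌋ = $7,385; SL = ⌊$47,582/6⌋ = $7,930 → take SL $7,930. Book value $51,152.
Accumulated through year 5 = $100,790 − $51,152 = $49,638.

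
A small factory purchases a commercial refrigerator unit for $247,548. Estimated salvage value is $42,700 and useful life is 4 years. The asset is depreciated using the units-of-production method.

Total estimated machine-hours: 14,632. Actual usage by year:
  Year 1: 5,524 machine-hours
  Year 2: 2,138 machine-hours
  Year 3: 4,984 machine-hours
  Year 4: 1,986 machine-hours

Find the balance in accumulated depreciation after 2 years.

$107,268

Depreciable base = $247,548 − $42,700 = $204,848.
Rate = $204,848 / 14,632 machine-hours = $14 per machine-hour.
Year 1: 5,524 × $14 = $77,336. Book value $170,212.
Year 2: 2,138 × $14 = $29,932. Book value $140,280.
Accumulated through year 2 = $247,548 − $140,280 = $107,268.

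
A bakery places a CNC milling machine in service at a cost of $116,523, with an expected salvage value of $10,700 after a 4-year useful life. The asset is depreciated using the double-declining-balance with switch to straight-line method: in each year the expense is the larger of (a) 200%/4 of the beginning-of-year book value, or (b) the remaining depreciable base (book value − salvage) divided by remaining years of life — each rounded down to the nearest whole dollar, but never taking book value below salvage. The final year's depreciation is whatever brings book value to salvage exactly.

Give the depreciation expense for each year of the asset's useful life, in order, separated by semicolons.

Depreciable base = $116,523 − $10,700 = $105,823.
Year 1: DB = ⌊$116,523 × 200%/4⌋ = $58,261; SL = ⌊$105,823/4⌋ = $26,455 → take DB $58,261. Book value $58,262.
Year 2: DB = ⌊$58,262 × 200%/4⌋ = $29,131; SL = ⌊$47,562/3⌋ = $15,854 → take DB $29,131. Book value $29,131.
Year 3: DB = ⌊$29,131 × 200%/4⌋ = $14,565; SL = ⌊$18,431/2⌋ = $9,215 → take DB $14,565. Book value $14,566.
Year 4 (final): $14,566 − $10,700 = $3,866. Book value $10,700.

$58,261; $29,131; $14,565; $3,866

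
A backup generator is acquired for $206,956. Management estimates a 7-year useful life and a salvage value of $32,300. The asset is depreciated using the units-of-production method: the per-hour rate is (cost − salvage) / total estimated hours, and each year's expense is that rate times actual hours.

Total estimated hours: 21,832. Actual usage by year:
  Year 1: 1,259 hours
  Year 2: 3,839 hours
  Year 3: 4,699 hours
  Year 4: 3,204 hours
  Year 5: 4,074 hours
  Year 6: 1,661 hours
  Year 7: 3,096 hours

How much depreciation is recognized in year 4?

$25,632

Depreciable base = $206,956 − $32,300 = $174,656.
Rate = $174,656 / 21,832 hours = $8 per hour.
Year 1: 1,259 × $8 = $10,072. Book value $196,884.
Year 2: 3,839 × $8 = $30,712. Book value $166,172.
Year 3: 4,699 × $8 = $37,592. Book value $128,580.
Year 4: 3,204 × $8 = $25,632. Book value $102,948.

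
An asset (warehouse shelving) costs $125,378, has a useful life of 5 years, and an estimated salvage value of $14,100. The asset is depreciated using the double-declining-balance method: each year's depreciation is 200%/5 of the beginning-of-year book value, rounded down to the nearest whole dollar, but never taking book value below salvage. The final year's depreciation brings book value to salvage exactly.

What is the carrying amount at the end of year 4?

Depreciable base = $125,378 − $14,100 = $111,278.
Year 1: ⌊$125,378 × 200%/5⌋ = $50,151. Book value $75,227.
Year 2: ⌊$75,227 × 200%/5⌋ = $30,090. Book value $45,137.
Year 3: ⌊$45,137 × 200%/5⌋ = $18,054. Book value $27,083.
Year 4: ⌊$27,083 × 200%/5⌋ = $10,833. Book value $16,250.

$16,250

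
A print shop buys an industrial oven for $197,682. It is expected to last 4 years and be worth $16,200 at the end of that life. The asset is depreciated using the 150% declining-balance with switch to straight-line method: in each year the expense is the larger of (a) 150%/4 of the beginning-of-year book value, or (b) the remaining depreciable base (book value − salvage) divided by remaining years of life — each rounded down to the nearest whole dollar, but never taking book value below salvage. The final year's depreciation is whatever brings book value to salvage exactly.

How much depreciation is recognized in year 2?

$46,332

Depreciable base = $197,682 − $16,200 = $181,482.
Year 1: DB = ⌊$197,682 × 150%/4⌋ = $74,130; SL = ⌊$181,482/4⌋ = $45,370 → take DB $74,130. Book value $123,552.
Year 2: DB = ⌊$123,552 × 150%/4⌋ = $46,332; SL = ⌊$107,352/3⌋ = $35,784 → take DB $46,332. Book value $77,220.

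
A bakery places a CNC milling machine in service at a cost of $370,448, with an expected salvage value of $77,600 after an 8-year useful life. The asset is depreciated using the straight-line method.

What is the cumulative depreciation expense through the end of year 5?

$183,030

Depreciable base = $370,448 − $77,600 = $292,848.
Annual expense = $292,848 / 8 = $36,606.
End of year 1: book value $333,842.
End of year 2: book value $297,236.
End of year 3: book value $260,630.
End of year 4: book value $224,024.
End of year 5: book value $187,418.
Accumulated through year 5 = $370,448 − $187,418 = $183,030.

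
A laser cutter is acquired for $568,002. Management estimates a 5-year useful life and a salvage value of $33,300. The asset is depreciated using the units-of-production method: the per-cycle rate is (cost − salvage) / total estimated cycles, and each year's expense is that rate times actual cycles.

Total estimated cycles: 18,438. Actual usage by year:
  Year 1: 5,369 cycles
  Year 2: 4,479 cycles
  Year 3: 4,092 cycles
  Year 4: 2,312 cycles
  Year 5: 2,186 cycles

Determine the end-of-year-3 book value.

$163,742

Depreciable base = $568,002 − $33,300 = $534,702.
Rate = $534,702 / 18,438 cycles = $29 per cycle.
Year 1: 5,369 × $29 = $155,701. Book value $412,301.
Year 2: 4,479 × $29 = $129,891. Book value $282,410.
Year 3: 4,092 × $29 = $118,668. Book value $163,742.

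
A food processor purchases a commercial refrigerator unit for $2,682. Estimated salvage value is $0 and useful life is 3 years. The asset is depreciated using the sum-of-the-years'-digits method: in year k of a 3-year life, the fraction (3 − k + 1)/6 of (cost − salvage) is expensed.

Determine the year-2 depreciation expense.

$894

Depreciable base = $2,682 − $0 = $2,682.
Sum of the years' digits = 3+2+1 = 6.
Year 1: $2,682 × 3/6 = $1,341. Book value $1,341.
Year 2: $2,682 × 2/6 = $894. Book value $447.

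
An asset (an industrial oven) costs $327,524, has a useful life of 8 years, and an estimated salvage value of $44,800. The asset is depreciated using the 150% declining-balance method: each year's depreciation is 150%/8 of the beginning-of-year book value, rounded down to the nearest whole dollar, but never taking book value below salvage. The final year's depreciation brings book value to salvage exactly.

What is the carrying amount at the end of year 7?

Depreciable base = $327,524 − $44,800 = $282,724.
Year 1: ⌊$327,524 × 150%/8⌋ = $61,410. Book value $266,114.
Year 2: ⌊$266,114 × 150%/8⌋ = $49,896. Book value $216,218.
Year 3: ⌊$216,218 × 150%/8⌋ = $40,540. Book value $175,678.
Year 4: ⌊$175,678 × 150%/8⌋ = $32,939. Book value $142,739.
Year 5: ⌊$142,739 × 150%/8⌋ = $26,763. Book value $115,976.
Year 6: ⌊$115,976 × 150%/8⌋ = $21,745. Book value $94,231.
Year 7: ⌊$94,231 × 150%/8⌋ = $17,668. Book value $76,563.

$76,563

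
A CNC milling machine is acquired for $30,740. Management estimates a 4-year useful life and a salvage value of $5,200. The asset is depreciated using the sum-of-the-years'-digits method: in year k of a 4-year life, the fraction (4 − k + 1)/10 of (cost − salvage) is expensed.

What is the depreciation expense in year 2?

Depreciable base = $30,740 − $5,200 = $25,540.
Sum of the years' digits = 4+3+2+1 = 10.
Year 1: $25,540 × 4/10 = $10,216. Book value $20,524.
Year 2: $25,540 × 3/10 = $7,662. Book value $12,862.

$7,662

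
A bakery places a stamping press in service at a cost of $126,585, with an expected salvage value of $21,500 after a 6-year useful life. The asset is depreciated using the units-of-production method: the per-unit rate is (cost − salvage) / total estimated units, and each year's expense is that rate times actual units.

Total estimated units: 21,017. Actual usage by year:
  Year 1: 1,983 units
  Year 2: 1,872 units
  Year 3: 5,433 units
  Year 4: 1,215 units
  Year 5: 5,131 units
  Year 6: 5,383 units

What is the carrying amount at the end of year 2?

$107,310

Depreciable base = $126,585 − $21,500 = $105,085.
Rate = $105,085 / 21,017 units = $5 per unit.
Year 1: 1,983 × $5 = $9,915. Book value $116,670.
Year 2: 1,872 × $5 = $9,360. Book value $107,310.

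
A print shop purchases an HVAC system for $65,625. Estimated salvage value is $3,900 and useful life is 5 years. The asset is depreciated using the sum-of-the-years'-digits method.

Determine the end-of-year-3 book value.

$16,245

Depreciable base = $65,625 − $3,900 = $61,725.
Sum of the years' digits = 5+4+3+2+1 = 15.
Year 1: $61,725 × 5/15 = $20,575. Book value $45,050.
Year 2: $61,725 × 4/15 = $16,460. Book value $28,590.
Year 3: $61,725 × 3/15 = $12,345. Book value $16,245.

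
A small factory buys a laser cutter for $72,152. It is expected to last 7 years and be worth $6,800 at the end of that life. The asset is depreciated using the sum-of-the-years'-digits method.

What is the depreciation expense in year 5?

$7,002

Depreciable base = $72,152 − $6,800 = $65,352.
Sum of the years' digits = 7+6+5+4+3+2+1 = 28.
Year 1: $65,352 × 7/28 = $16,338. Book value $55,814.
Year 2: $65,352 × 6/28 = $14,004. Book value $41,810.
Year 3: $65,352 × 5/28 = $11,670. Book value $30,140.
Year 4: $65,352 × 4/28 = $9,336. Book value $20,804.
Year 5: $65,352 × 3/28 = $7,002. Book value $13,802.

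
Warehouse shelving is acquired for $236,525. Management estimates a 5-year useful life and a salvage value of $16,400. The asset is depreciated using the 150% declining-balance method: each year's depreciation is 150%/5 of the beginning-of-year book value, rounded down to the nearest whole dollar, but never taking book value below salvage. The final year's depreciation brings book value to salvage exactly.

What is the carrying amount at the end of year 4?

Depreciable base = $236,525 − $16,400 = $220,125.
Year 1: ⌊$236,525 × 150%/5⌋ = $70,957. Book value $165,568.
Year 2: ⌊$165,568 × 150%/5⌋ = $49,670. Book value $115,898.
Year 3: ⌊$115,898 × 150%/5⌋ = $34,769. Book value $81,129.
Year 4: ⌊$81,129 × 150%/5⌋ = $24,338. Book value $56,791.

$56,791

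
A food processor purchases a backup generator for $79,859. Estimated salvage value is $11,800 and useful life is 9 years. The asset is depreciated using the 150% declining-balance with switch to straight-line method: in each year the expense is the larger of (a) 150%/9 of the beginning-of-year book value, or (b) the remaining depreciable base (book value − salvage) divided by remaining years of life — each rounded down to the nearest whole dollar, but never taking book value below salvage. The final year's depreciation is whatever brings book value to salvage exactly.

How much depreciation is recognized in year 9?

$4,982

Depreciable base = $79,859 − $11,800 = $68,059.
Year 1: DB = ⌊$79,859 × 150%/9⌋ = $13,309; SL = ⌊$68,059/9⌋ = $7,562 → take DB $13,309. Book value $66,550.
Year 2: DB = ⌊$66,550 × 150%/9⌋ = $11,091; SL = ⌊$54,750/8⌋ = $6,843 → take DB $11,091. Book value $55,459.
Year 3: DB = ⌊$55,459 × 150%/9⌋ = $9,243; SL = ⌊$43,659/7⌋ = $6,237 → take DB $9,243. Book value $46,216.
Year 4: DB = ⌊$46,216 × 150%/9⌋ = $7,702; SL = ⌊$34,416/6⌋ = $5,736 → take DB $7,702. Book value $38,514.
Year 5: DB = ⌊$38,514 × 150%/9⌋ = $6,419; SL = ⌊$26,714/5⌋ = $5,342 → take DB $6,419. Book value $32,095.
Year 6: DB = ⌊$32,095 × 150%/9⌋ = $5,349; SL = ⌊$20,295/4⌋ = $5,073 → take DB $5,349. Book value $26,746.
Year 7: DB = ⌊$26,746 × 150%/9⌋ = $4,457; SL = ⌊$14,946/3⌋ = $4,982 → take SL $4,982. Book value $21,764.
Year 8: DB = ⌊$21,764 × 150%/9⌋ = $3,627; SL = ⌊$9,964/2⌋ = $4,982 → take SL $4,982. Book value $16,782.
Year 9 (final): $16,782 − $11,800 = $4,982. Book value $11,800.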